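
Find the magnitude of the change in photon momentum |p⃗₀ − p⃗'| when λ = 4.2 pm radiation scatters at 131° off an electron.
2.1927e-22 kg·m/s

Photon momentum magnitude is p = h/λ.

Initial momentum:
p₀ = h/λ = 6.6261e-34/4.2000e-12 = 1.5776e-22 kg·m/s

After scattering:
λ' = λ + Δλ = 4.2 + 4.0181 = 8.2181 pm
p' = h/λ' = 6.6261e-34/8.2181e-12 = 8.0628e-23 kg·m/s

Momentum is a vector; the scattered photon's direction makes angle θ = 131° with the incident direction. The magnitude of the vector change Δp⃗ = p⃗₀ − p⃗' is found from the law of cosines:
|Δp⃗|² = p₀² + p'² − 2p₀p'cos θ
|Δp⃗|² = (1.5776e-22)² + (8.0628e-23)² − 2·1.5776e-22·8.0628e-23·cos(131°)
|Δp⃗| = 2.1927e-22 kg·m/s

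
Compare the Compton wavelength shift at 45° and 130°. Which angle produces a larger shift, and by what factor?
130° produces the larger shift by a factor of 5.609

Calculate both shifts using Δλ = λ_C(1 - cos θ):

For θ₁ = 45°:
Δλ₁ = 2.4263 × (1 - cos(45°))
Δλ₁ = 2.4263 × 0.2929
Δλ₁ = 0.7106 pm

For θ₂ = 130°:
Δλ₂ = 2.4263 × (1 - cos(130°))
Δλ₂ = 2.4263 × 1.6428
Δλ₂ = 3.9859 pm

The 130° angle produces the larger shift.
Ratio: 3.9859/0.7106 = 5.609

(Intermediate values are shown rounded; full precision is carried through to the final answer.)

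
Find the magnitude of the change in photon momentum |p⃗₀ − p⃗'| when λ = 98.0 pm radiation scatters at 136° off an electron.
1.2282e-23 kg·m/s

Photon momentum magnitude is p = h/λ.

Initial momentum:
p₀ = h/λ = 6.6261e-34/9.8000e-11 = 6.7613e-24 kg·m/s

After scattering:
λ' = λ + Δλ = 98.0 + 4.1717 = 102.1717 pm
p' = h/λ' = 6.6261e-34/1.0217e-10 = 6.4852e-24 kg·m/s

Momentum is a vector; the scattered photon's direction makes angle θ = 136° with the incident direction. The magnitude of the vector change Δp⃗ = p⃗₀ − p⃗' is found from the law of cosines:
|Δp⃗|² = p₀² + p'² − 2p₀p'cos θ
|Δp⃗|² = (6.7613e-24)² + (6.4852e-24)² − 2·6.7613e-24·6.4852e-24·cos(136°)
|Δp⃗| = 1.2282e-23 kg·m/s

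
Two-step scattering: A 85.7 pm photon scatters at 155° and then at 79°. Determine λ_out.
92.2886 pm

Apply Compton shift twice:

First scattering at θ₁ = 155°:
Δλ₁ = λ_C(1 - cos(155°))
Δλ₁ = 2.4263 × 1.9063
Δλ₁ = 4.6253 pm

After first scattering:
λ₁ = 85.7 + 4.6253 = 90.3253 pm

Second scattering at θ₂ = 79°:
Δλ₂ = λ_C(1 - cos(79°))
Δλ₂ = 2.4263 × 0.8092
Δλ₂ = 1.9633 pm

Final wavelength:
λ₂ = 90.3253 + 1.9633 = 92.2886 pm

Total shift: Δλ_total = 4.6253 + 1.9633 = 6.5886 pm

(Intermediate values are shown rounded; full precision is carried through to the final answer.)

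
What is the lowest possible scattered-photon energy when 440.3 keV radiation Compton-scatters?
161.6794 keV (at θ = 180°)

The scattered photon has minimum energy when its wavelength is maximum, i.e., when the Compton shift Δλ = λ_C(1 − cos θ) is maximum. This occurs at θ = 180° (backscattering), giving Δλ_max = 2λ_C = 4.8526 pm.

Initial wavelength: λ₀ = hc/E₀ = 2.8159 pm
Maximum final wavelength: λ'_max = λ₀ + 2λ_C = 2.8159 + 4.8526 = 7.6685 pm
Minimum final energy: E'_min = hc/λ'_max = 161.6794 keV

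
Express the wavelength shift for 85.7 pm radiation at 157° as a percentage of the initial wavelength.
5.4373%

Calculate the Compton shift:
Δλ = λ_C(1 - cos(157°))
Δλ = 2.4263 × (1 - cos(157°))
Δλ = 2.4263 × 1.9205
Δλ = 4.6597 pm

Percentage change:
(Δλ/λ₀) × 100 = (4.6597/85.7) × 100
= 5.4373%

(Intermediate values are shown rounded; full precision is carried through to the final answer.)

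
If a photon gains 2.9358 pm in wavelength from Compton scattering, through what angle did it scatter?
102.12°

From the Compton formula Δλ = λ_C(1 - cos θ), we can solve for θ:

cos θ = 1 - Δλ/λ_C

Given:
- Δλ = 2.9358 pm
- λ_C = h/(m_e·c) ≈ 2.42631024 pm

cos θ = 1 - 2.9358/2.42631024
cos θ = 1 - 1.209985
cos θ = -0.209985

θ = arccos(-0.209985)
θ = 102.12°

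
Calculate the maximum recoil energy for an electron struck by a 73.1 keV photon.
16.2618 keV

Maximum energy transfer occurs at θ = 180° (backscattering).

Initial photon: E₀ = 73.1 keV → λ₀ = 16.9609 pm

Maximum Compton shift (at 180°):
Δλ_max = 2λ_C = 2 × 2.4263 = 4.8526 pm

Final wavelength:
λ' = 16.9609 + 4.8526 = 21.8135 pm

Minimum photon energy (maximum energy to electron):
E'_min = hc/λ' = 56.8382 keV

Maximum electron kinetic energy:
K_max = E₀ - E'_min = 73.1000 - 56.8382 = 16.2618 keV

(Intermediate values are shown rounded; full precision is carried through to the final answer.)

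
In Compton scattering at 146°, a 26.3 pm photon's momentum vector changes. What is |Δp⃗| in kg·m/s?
4.4721e-23 kg·m/s

Photon momentum magnitude is p = h/λ.

Initial momentum:
p₀ = h/λ = 6.6261e-34/2.6300e-11 = 2.5194e-23 kg·m/s

After scattering:
λ' = λ + Δλ = 26.3 + 4.4378 = 30.7378 pm
p' = h/λ' = 6.6261e-34/3.0738e-11 = 2.1557e-23 kg·m/s

Momentum is a vector; the scattered photon's direction makes angle θ = 146° with the incident direction. The magnitude of the vector change Δp⃗ = p⃗₀ − p⃗' is found from the law of cosines:
|Δp⃗|² = p₀² + p'² − 2p₀p'cos θ
|Δp⃗|² = (2.5194e-23)² + (2.1557e-23)² − 2·2.5194e-23·2.1557e-23·cos(146°)
|Δp⃗| = 4.4721e-23 kg·m/s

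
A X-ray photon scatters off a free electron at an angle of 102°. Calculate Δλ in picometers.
2.9308 pm

Using the Compton scattering formula:
Δλ = λ_C(1 - cos θ)

where λ_C = h/(m_e·c) ≈ 2.4263 pm is the Compton wavelength of an electron.

For θ = 102°:
cos(102°) = -0.2079
1 - cos(102°) = 1.2079

Δλ = 2.4263 × 1.2079
Δλ = 2.9308 pm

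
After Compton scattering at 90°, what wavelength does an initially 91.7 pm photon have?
94.1263 pm

Using the Compton formula: λ' = λ + λ_C(1 − cos θ)

For θ = 90°, cos θ = 0 (exact) = 0.0000, so:
1 − cos 90° = 1 − (0) = 1.0000

Δλ = λ_C × 1.0000 = 2.4263 × 1.0000 = 2.4263 pm

λ' = 91.7 + 2.4263 = 94.1263 pm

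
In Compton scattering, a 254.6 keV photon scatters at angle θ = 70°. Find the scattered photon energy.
191.7412 keV

First convert energy to wavelength:
λ = hc/E, with hc ≈ 1239.842 keV·pm (i.e. 1239.842 eV·nm)

For E = 254.6 keV = 254600 eV:
λ = 1239.842 keV·pm / 254.6 keV
λ = 4.8698 pm

Calculate the Compton shift:
Δλ = λ_C(1 - cos(70°)) = 2.4263 × 0.6580
Δλ = 1.5965 pm

Final wavelength:
λ' = 4.8698 + 1.5965 = 6.4662 pm

Final energy:
E' = hc/λ' = 1239.842 / 6.4662 = 191.7412 keV

(Intermediate values are shown rounded; full precision is carried through to the final answer.)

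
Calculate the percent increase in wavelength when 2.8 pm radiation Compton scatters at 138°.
151.0504%

Calculate the Compton shift:
Δλ = λ_C(1 - cos(138°))
Δλ = 2.4263 × (1 - cos(138°))
Δλ = 2.4263 × 1.7431
Δλ = 4.2294 pm

Percentage change:
(Δλ/λ₀) × 100 = (4.2294/2.8) × 100
= 151.0504%

(Intermediate values are shown rounded; full precision is carried through to the final answer.)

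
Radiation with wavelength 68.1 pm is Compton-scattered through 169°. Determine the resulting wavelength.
72.9080 pm

Using the Compton scattering formula:
λ' = λ + Δλ = λ + λ_C(1 - cos θ)

Given:
- Initial wavelength λ = 68.1 pm
- Scattering angle θ = 169°
- Compton wavelength λ_C ≈ 2.4263 pm

Calculate the shift:
Δλ = 2.4263 × (1 - cos(169°))
Δλ = 2.4263 × 1.9816
Δλ = 4.8080 pm

Final wavelength:
λ' = 68.1 + 4.8080 = 72.9080 pm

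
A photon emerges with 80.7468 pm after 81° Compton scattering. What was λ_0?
78.7000 pm

From λ' = λ + Δλ, we have λ = λ' - Δλ

First calculate the Compton shift:
Δλ = λ_C(1 - cos θ)
Δλ = 2.4263 × (1 - cos(81°))
Δλ = 2.4263 × 0.8436
Δλ = 2.0468 pm

Initial wavelength:
λ = λ' - Δλ
λ = 80.7468 - 2.0468
λ = 78.7000 pm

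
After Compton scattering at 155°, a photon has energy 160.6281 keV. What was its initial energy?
400.8001 keV

Convert final energy to wavelength (hc ≈ 1239.842 keV·pm):
λ' = hc/E' = 1239.842 / 160.6281 = 7.7187 pm

Calculate the Compton shift:
Δλ = λ_C(1 - cos(155°))
Δλ = 2.4263 × (1 - cos(155°))
Δλ = 4.6253 pm

Initial wavelength:
λ = λ' - Δλ = 7.7187 - 4.6253 = 3.0934 pm

Initial energy:
E = hc/λ = 1239.842 / 3.0934 = 400.8001 keV

(Intermediate values are shown rounded; full precision is carried through to the final answer.)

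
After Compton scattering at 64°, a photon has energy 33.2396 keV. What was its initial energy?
34.5000 keV

Convert final energy to wavelength (hc ≈ 1239.842 keV·pm):
λ' = hc/E' = 1239.842 / 33.2396 = 37.3001 pm

Calculate the Compton shift:
Δλ = λ_C(1 - cos(64°))
Δλ = 2.4263 × (1 - cos(64°))
Δλ = 1.3627 pm

Initial wavelength:
λ = λ' - Δλ = 37.3001 - 1.3627 = 35.9375 pm

Initial energy:
E = hc/λ = 1239.842 / 35.9375 = 34.5000 keV

(Intermediate values are shown rounded; full precision is carried through to the final answer.)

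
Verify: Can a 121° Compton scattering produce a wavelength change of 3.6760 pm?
Yes, consistent

Calculate the expected shift for θ = 121°:

Δλ_expected = λ_C(1 - cos(121°))
Δλ_expected = 2.4263 × (1 - cos(121°))
Δλ_expected = 2.4263 × 1.5150
Δλ_expected = 3.6760 pm

Given shift: 3.6760 pm
Expected shift: 3.6760 pm
Difference: 0.0000 pm

The values match. This is consistent with Compton scattering at the stated angle.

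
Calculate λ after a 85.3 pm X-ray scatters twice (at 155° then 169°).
94.7333 pm

Apply Compton shift twice:

First scattering at θ₁ = 155°:
Δλ₁ = λ_C(1 - cos(155°))
Δλ₁ = 2.4263 × 1.9063
Δλ₁ = 4.6253 pm

After first scattering:
λ₁ = 85.3 + 4.6253 = 89.9253 pm

Second scattering at θ₂ = 169°:
Δλ₂ = λ_C(1 - cos(169°))
Δλ₂ = 2.4263 × 1.9816
Δλ₂ = 4.8080 pm

Final wavelength:
λ₂ = 89.9253 + 4.8080 = 94.7333 pm

Total shift: Δλ_total = 4.6253 + 4.8080 = 9.4333 pm

(Intermediate values are shown rounded; full precision is carried through to the final answer.)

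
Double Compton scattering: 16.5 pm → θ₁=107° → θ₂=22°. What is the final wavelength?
19.8124 pm

Apply Compton shift twice:

First scattering at θ₁ = 107°:
Δλ₁ = λ_C(1 - cos(107°))
Δλ₁ = 2.4263 × 1.2924
Δλ₁ = 3.1357 pm

After first scattering:
λ₁ = 16.5 + 3.1357 = 19.6357 pm

Second scattering at θ₂ = 22°:
Δλ₂ = λ_C(1 - cos(22°))
Δλ₂ = 2.4263 × 0.0728
Δλ₂ = 0.1767 pm

Final wavelength:
λ₂ = 19.6357 + 0.1767 = 19.8124 pm

Total shift: Δλ_total = 3.1357 + 0.1767 = 3.3124 pm

(Intermediate values are shown rounded; full precision is carried through to the final answer.)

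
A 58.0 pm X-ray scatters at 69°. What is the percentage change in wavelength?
2.6841%

Calculate the Compton shift:
Δλ = λ_C(1 - cos(69°))
Δλ = 2.4263 × (1 - cos(69°))
Δλ = 2.4263 × 0.6416
Δλ = 1.5568 pm

Percentage change:
(Δλ/λ₀) × 100 = (1.5568/58.0) × 100
= 2.6841%

(Intermediate values are shown rounded; full precision is carried through to the final answer.)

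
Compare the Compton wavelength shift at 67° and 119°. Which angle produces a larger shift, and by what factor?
119° produces the larger shift by a factor of 2.437

Calculate both shifts using Δλ = λ_C(1 - cos θ):

For θ₁ = 67°:
Δλ₁ = 2.4263 × (1 - cos(67°))
Δλ₁ = 2.4263 × 0.6093
Δλ₁ = 1.4783 pm

For θ₂ = 119°:
Δλ₂ = 2.4263 × (1 - cos(119°))
Δλ₂ = 2.4263 × 1.4848
Δλ₂ = 3.6026 pm

The 119° angle produces the larger shift.
Ratio: 3.6026/1.4783 = 2.437

(Intermediate values are shown rounded; full precision is carried through to the final answer.)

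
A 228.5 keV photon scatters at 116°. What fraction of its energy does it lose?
0.3914 (or 39.14%)

Calculate initial and final photon energies:

Initial: E₀ = 228.5 keV → λ₀ = 5.4260 pm
Compton shift: Δλ = 3.4899 pm
Final wavelength: λ' = 8.9159 pm
Final energy: E' = 139.0590 keV

Fractional energy loss:
(E₀ - E')/E₀ = (228.5000 - 139.0590)/228.5000
= 89.4410/228.5000
= 0.3914
= 39.14%

(Intermediate values are shown rounded; full precision is carried through to the final answer.)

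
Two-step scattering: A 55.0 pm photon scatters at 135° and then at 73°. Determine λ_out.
60.8589 pm

Apply Compton shift twice:

First scattering at θ₁ = 135°:
Δλ₁ = λ_C(1 - cos(135°))
Δλ₁ = 2.4263 × 1.7071
Δλ₁ = 4.1420 pm

After first scattering:
λ₁ = 55.0 + 4.1420 = 59.1420 pm

Second scattering at θ₂ = 73°:
Δλ₂ = λ_C(1 - cos(73°))
Δλ₂ = 2.4263 × 0.7076
Δλ₂ = 1.7169 pm

Final wavelength:
λ₂ = 59.1420 + 1.7169 = 60.8589 pm

Total shift: Δλ_total = 4.1420 + 1.7169 = 5.8589 pm

(Intermediate values are shown rounded; full precision is carried through to the final answer.)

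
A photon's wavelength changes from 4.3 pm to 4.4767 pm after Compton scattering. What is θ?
22.00°

First find the wavelength shift:
Δλ = λ' - λ = 4.4767 - 4.3 = 0.1767 pm

Using Δλ = λ_C(1 - cos θ), with λ_C = h/(m_e·c) ≈ 2.42631024 pm:
cos θ = 1 - Δλ/λ_C
cos θ = 1 - 0.1767/2.42631024
cos θ = 0.927173

θ = arccos(0.927173)
θ = 22.00°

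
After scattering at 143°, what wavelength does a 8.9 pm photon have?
13.2640 pm

Using the Compton scattering formula:
λ' = λ + Δλ = λ + λ_C(1 - cos θ)

Given:
- Initial wavelength λ = 8.9 pm
- Scattering angle θ = 143°
- Compton wavelength λ_C ≈ 2.4263 pm

Calculate the shift:
Δλ = 2.4263 × (1 - cos(143°))
Δλ = 2.4263 × 1.7986
Δλ = 4.3640 pm

Final wavelength:
λ' = 8.9 + 4.3640 = 13.2640 pm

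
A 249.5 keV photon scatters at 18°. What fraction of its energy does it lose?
0.0233 (or 2.33%)

Calculate initial and final photon energies:

Initial: E₀ = 249.5 keV → λ₀ = 4.9693 pm
Compton shift: Δλ = 0.1188 pm
Final wavelength: λ' = 5.0881 pm
Final energy: E' = 243.6768 keV

Fractional energy loss:
(E₀ - E')/E₀ = (249.5000 - 243.6768)/249.5000
= 5.8232/249.5000
= 0.0233
= 2.33%

(Intermediate values are shown rounded; full precision is carried through to the final answer.)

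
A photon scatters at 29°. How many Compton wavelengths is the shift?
0.1254 λ_C

The Compton shift formula is:
Δλ = λ_C(1 - cos θ)

Dividing both sides by λ_C:
Δλ/λ_C = 1 - cos θ

For θ = 29°:
Δλ/λ_C = 1 - cos(29°)
Δλ/λ_C = 1 - 0.8746
Δλ/λ_C = 0.1254

This means the shift is 0.1254 × λ_C = 0.3042 pm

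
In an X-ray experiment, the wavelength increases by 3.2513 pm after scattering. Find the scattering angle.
109.88°

From the Compton formula Δλ = λ_C(1 - cos θ), we can solve for θ:

cos θ = 1 - Δλ/λ_C

Given:
- Δλ = 3.2513 pm
- λ_C = h/(m_e·c) ≈ 2.42631024 pm

cos θ = 1 - 3.2513/2.42631024
cos θ = 1 - 1.340018
cos θ = -0.340018

θ = arccos(-0.340018)
θ = 109.88°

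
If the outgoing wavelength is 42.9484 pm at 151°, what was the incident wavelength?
38.4000 pm

From λ' = λ + Δλ, we have λ = λ' - Δλ

First calculate the Compton shift:
Δλ = λ_C(1 - cos θ)
Δλ = 2.4263 × (1 - cos(151°))
Δλ = 2.4263 × 1.8746
Δλ = 4.5484 pm

Initial wavelength:
λ = λ' - Δλ
λ = 42.9484 - 4.5484
λ = 38.4000 pm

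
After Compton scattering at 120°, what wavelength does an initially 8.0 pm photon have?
11.6395 pm

Using the Compton formula: λ' = λ + λ_C(1 − cos θ)

For θ = 120°, cos θ = -1/2 (exact) = -0.5000, so:
1 − cos 120° = 1 − (-1/2) = 1.5000

Δλ = λ_C × 1.5000 = 2.4263 × 1.5000 = 3.6395 pm

λ' = 8.0 + 3.6395 = 11.6395 pm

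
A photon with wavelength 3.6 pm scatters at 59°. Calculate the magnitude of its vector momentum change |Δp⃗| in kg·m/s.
1.6377e-22 kg·m/s

Photon momentum magnitude is p = h/λ.

Initial momentum:
p₀ = h/λ = 6.6261e-34/3.6000e-12 = 1.8406e-22 kg·m/s

After scattering:
λ' = λ + Δλ = 3.6 + 1.1767 = 4.7767 pm
p' = h/λ' = 6.6261e-34/4.7767e-12 = 1.3872e-22 kg·m/s

Momentum is a vector; the scattered photon's direction makes angle θ = 59° with the incident direction. The magnitude of the vector change Δp⃗ = p⃗₀ − p⃗' is found from the law of cosines:
|Δp⃗|² = p₀² + p'² − 2p₀p'cos θ
|Δp⃗|² = (1.8406e-22)² + (1.3872e-22)² − 2·1.8406e-22·1.3872e-22·cos(59°)
|Δp⃗| = 1.6377e-22 kg·m/s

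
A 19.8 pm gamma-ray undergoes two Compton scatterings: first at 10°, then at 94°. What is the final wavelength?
22.4324 pm

Apply Compton shift twice:

First scattering at θ₁ = 10°:
Δλ₁ = λ_C(1 - cos(10°))
Δλ₁ = 2.4263 × 0.0152
Δλ₁ = 0.0369 pm

After first scattering:
λ₁ = 19.8 + 0.0369 = 19.8369 pm

Second scattering at θ₂ = 94°:
Δλ₂ = λ_C(1 - cos(94°))
Δλ₂ = 2.4263 × 1.0698
Δλ₂ = 2.5956 pm

Final wavelength:
λ₂ = 19.8369 + 2.5956 = 22.4324 pm

Total shift: Δλ_total = 0.0369 + 2.5956 = 2.6324 pm

(Intermediate values are shown rounded; full precision is carried through to the final answer.)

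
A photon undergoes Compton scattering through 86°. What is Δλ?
2.2571 pm

Using the Compton scattering formula:
Δλ = λ_C(1 - cos θ)

where λ_C = h/(m_e·c) ≈ 2.4263 pm is the Compton wavelength of an electron.

For θ = 86°:
cos(86°) = 0.0698
1 - cos(86°) = 0.9302

Δλ = 2.4263 × 0.9302
Δλ = 2.2571 pm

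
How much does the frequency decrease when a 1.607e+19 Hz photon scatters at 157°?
3.212e+18 Hz (decrease)

Convert frequency to wavelength (c = 299792458 m/s):
λ₀ = c/f₀ = 299792458/1.607e+19 = 1.8655411e-11 m = 18.6554 pm

Calculate Compton shift:
Δλ = λ_C(1 - cos(157°)) = 4.6597 pm

Final wavelength:
λ' = λ₀ + Δλ = 18.6554 + 4.6597 = 23.3152 pm

Final frequency:
f' = c/λ' = 299792458/2.3315152e-11 = 1.2858267e+19 Hz

Frequency shift (decrease):
Δf = f₀ - f' = 1.607e+19 - 1.2858267e+19 = 3.212e+18 Hz

(Intermediate values are shown rounded; full precision is carried through to the final answer.)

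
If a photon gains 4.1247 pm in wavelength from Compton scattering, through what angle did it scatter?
134.43°

From the Compton formula Δλ = λ_C(1 - cos θ), we can solve for θ:

cos θ = 1 - Δλ/λ_C

Given:
- Δλ = 4.1247 pm
- λ_C = h/(m_e·c) ≈ 2.42631024 pm

cos θ = 1 - 4.1247/2.42631024
cos θ = 1 - 1.699989
cos θ = -0.699989

θ = arccos(-0.699989)
θ = 134.43°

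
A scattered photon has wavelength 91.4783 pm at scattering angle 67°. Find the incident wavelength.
90.0000 pm

From λ' = λ + Δλ, we have λ = λ' - Δλ

First calculate the Compton shift:
Δλ = λ_C(1 - cos θ)
Δλ = 2.4263 × (1 - cos(67°))
Δλ = 2.4263 × 0.6093
Δλ = 1.4783 pm

Initial wavelength:
λ = λ' - Δλ
λ = 91.4783 - 1.4783
λ = 90.0000 pm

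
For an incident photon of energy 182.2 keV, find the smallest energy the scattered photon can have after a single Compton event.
106.3561 keV (at θ = 180°)

The scattered photon has minimum energy when its wavelength is maximum, i.e., when the Compton shift Δλ = λ_C(1 − cos θ) is maximum. This occurs at θ = 180° (backscattering), giving Δλ_max = 2λ_C = 4.8526 pm.

Initial wavelength: λ₀ = hc/E₀ = 6.8048 pm
Maximum final wavelength: λ'_max = λ₀ + 2λ_C = 6.8048 + 4.8526 = 11.6575 pm
Minimum final energy: E'_min = hc/λ'_max = 106.3561 keV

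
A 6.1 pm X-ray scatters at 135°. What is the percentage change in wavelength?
67.9012%

Calculate the Compton shift:
Δλ = λ_C(1 - cos(135°))
Δλ = 2.4263 × (1 - cos(135°))
Δλ = 2.4263 × 1.7071
Δλ = 4.1420 pm

Percentage change:
(Δλ/λ₀) × 100 = (4.1420/6.1) × 100
= 67.9012%

(Intermediate values are shown rounded; full precision is carried through to the final answer.)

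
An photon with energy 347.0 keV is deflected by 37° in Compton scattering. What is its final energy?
305.2592 keV

First convert energy to wavelength:
λ = hc/E, with hc ≈ 1239.842 keV·pm (i.e. 1239.842 eV·nm)

For E = 347.0 keV = 347000 eV:
λ = 1239.842 keV·pm / 347.0 keV
λ = 3.5730 pm

Calculate the Compton shift:
Δλ = λ_C(1 - cos(37°)) = 2.4263 × 0.2014
Δλ = 0.4886 pm

Final wavelength:
λ' = 3.5730 + 0.4886 = 4.0616 pm

Final energy:
E' = hc/λ' = 1239.842 / 4.0616 = 305.2592 keV

(Intermediate values are shown rounded; full precision is carried through to the final answer.)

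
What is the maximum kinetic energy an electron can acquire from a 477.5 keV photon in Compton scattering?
311.0592 keV

Maximum energy transfer occurs at θ = 180° (backscattering).

Initial photon: E₀ = 477.5 keV → λ₀ = 2.5965 pm

Maximum Compton shift (at 180°):
Δλ_max = 2λ_C = 2 × 2.4263 = 4.8526 pm

Final wavelength:
λ' = 2.5965 + 4.8526 = 7.4491 pm

Minimum photon energy (maximum energy to electron):
E'_min = hc/λ' = 166.4408 keV

Maximum electron kinetic energy:
K_max = E₀ - E'_min = 477.5000 - 166.4408 = 311.0592 keV

(Intermediate values are shown rounded; full precision is carried through to the final answer.)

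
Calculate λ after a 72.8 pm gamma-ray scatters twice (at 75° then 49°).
75.4328 pm

Apply Compton shift twice:

First scattering at θ₁ = 75°:
Δλ₁ = λ_C(1 - cos(75°))
Δλ₁ = 2.4263 × 0.7412
Δλ₁ = 1.7983 pm

After first scattering:
λ₁ = 72.8 + 1.7983 = 74.5983 pm

Second scattering at θ₂ = 49°:
Δλ₂ = λ_C(1 - cos(49°))
Δλ₂ = 2.4263 × 0.3439
Δλ₂ = 0.8345 pm

Final wavelength:
λ₂ = 74.5983 + 0.8345 = 75.4328 pm

Total shift: Δλ_total = 1.7983 + 0.8345 = 2.6328 pm

(Intermediate values are shown rounded; full precision is carried through to the final answer.)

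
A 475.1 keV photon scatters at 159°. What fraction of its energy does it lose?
0.6426 (or 64.26%)

Calculate initial and final photon energies:

Initial: E₀ = 475.1 keV → λ₀ = 2.6096 pm
Compton shift: Δλ = 4.6915 pm
Final wavelength: λ' = 7.3011 pm
Final energy: E' = 169.8155 keV

Fractional energy loss:
(E₀ - E')/E₀ = (475.1000 - 169.8155)/475.1000
= 305.2845/475.1000
= 0.6426
= 64.26%

(Intermediate values are shown rounded; full precision is carried through to the final answer.)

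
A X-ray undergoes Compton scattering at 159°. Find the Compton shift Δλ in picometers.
4.6915 pm

Using the Compton scattering formula:
Δλ = λ_C(1 - cos θ)

where λ_C = h/(m_e·c) ≈ 2.4263 pm is the Compton wavelength of an electron.

For θ = 159°:
cos(159°) = -0.9336
1 - cos(159°) = 1.9336

Δλ = 2.4263 × 1.9336
Δλ = 4.6915 pm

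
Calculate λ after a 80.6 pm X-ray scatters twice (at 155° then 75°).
87.0236 pm

Apply Compton shift twice:

First scattering at θ₁ = 155°:
Δλ₁ = λ_C(1 - cos(155°))
Δλ₁ = 2.4263 × 1.9063
Δλ₁ = 4.6253 pm

After first scattering:
λ₁ = 80.6 + 4.6253 = 85.2253 pm

Second scattering at θ₂ = 75°:
Δλ₂ = λ_C(1 - cos(75°))
Δλ₂ = 2.4263 × 0.7412
Δλ₂ = 1.7983 pm

Final wavelength:
λ₂ = 85.2253 + 1.7983 = 87.0236 pm

Total shift: Δλ_total = 4.6253 + 1.7983 = 6.4236 pm

(Intermediate values are shown rounded; full precision is carried through to the final answer.)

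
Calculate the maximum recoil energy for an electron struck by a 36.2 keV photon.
4.4924 keV

Maximum energy transfer occurs at θ = 180° (backscattering).

Initial photon: E₀ = 36.2 keV → λ₀ = 34.2498 pm

Maximum Compton shift (at 180°):
Δλ_max = 2λ_C = 2 × 2.4263 = 4.8526 pm

Final wavelength:
λ' = 34.2498 + 4.8526 = 39.1024 pm

Minimum photon energy (maximum energy to electron):
E'_min = hc/λ' = 31.7076 keV

Maximum electron kinetic energy:
K_max = E₀ - E'_min = 36.2000 - 31.7076 = 4.4924 keV

(Intermediate values are shown rounded; full precision is carried through to the final answer.)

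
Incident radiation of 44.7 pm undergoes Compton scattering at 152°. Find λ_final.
49.2686 pm

Using the Compton scattering formula:
λ' = λ + Δλ = λ + λ_C(1 - cos θ)

Given:
- Initial wavelength λ = 44.7 pm
- Scattering angle θ = 152°
- Compton wavelength λ_C ≈ 2.4263 pm

Calculate the shift:
Δλ = 2.4263 × (1 - cos(152°))
Δλ = 2.4263 × 1.8829
Δλ = 4.5686 pm

Final wavelength:
λ' = 44.7 + 4.5686 = 49.2686 pm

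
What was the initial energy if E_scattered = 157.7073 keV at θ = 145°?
359.5998 keV

Convert final energy to wavelength (hc ≈ 1239.842 keV·pm):
λ' = hc/E' = 1239.842 / 157.7073 = 7.8617 pm

Calculate the Compton shift:
Δλ = λ_C(1 - cos(145°))
Δλ = 2.4263 × (1 - cos(145°))
Δλ = 4.4138 pm

Initial wavelength:
λ = λ' - Δλ = 7.8617 - 4.4138 = 3.4478 pm

Initial energy:
E = hc/λ = 1239.842 / 3.4478 = 359.5998 keV

(Intermediate values are shown rounded; full precision is carried through to the final answer.)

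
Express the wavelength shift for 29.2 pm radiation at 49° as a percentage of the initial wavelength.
2.8579%

Calculate the Compton shift:
Δλ = λ_C(1 - cos(49°))
Δλ = 2.4263 × (1 - cos(49°))
Δλ = 2.4263 × 0.3439
Δλ = 0.8345 pm

Percentage change:
(Δλ/λ₀) × 100 = (0.8345/29.2) × 100
= 2.8579%

(Intermediate values are shown rounded; full precision is carried through to the final answer.)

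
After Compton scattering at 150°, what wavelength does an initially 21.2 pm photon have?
25.7276 pm

Using the Compton formula: λ' = λ + λ_C(1 − cos θ)

For θ = 150°, cos θ = -√3/2 (exact) ≈ -0.8660, so:
1 − cos 150° = 1 − (-√3/2) ≈ 1.8660

Δλ = λ_C × 1.8660 = 2.4263 × 1.8660 = 4.5276 pm

λ' = 21.2 + 4.5276 = 25.7276 pm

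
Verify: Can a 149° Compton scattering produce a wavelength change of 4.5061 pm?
Yes, consistent

Calculate the expected shift for θ = 149°:

Δλ_expected = λ_C(1 - cos(149°))
Δλ_expected = 2.4263 × (1 - cos(149°))
Δλ_expected = 2.4263 × 1.8572
Δλ_expected = 4.5061 pm

Given shift: 4.5061 pm
Expected shift: 4.5061 pm
Difference: 0.0000 pm

The values match. This is consistent with Compton scattering at the stated angle.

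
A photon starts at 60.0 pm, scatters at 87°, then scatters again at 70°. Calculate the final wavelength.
63.8958 pm

Apply Compton shift twice:

First scattering at θ₁ = 87°:
Δλ₁ = λ_C(1 - cos(87°))
Δλ₁ = 2.4263 × 0.9477
Δλ₁ = 2.2993 pm

After first scattering:
λ₁ = 60.0 + 2.2993 = 62.2993 pm

Second scattering at θ₂ = 70°:
Δλ₂ = λ_C(1 - cos(70°))
Δλ₂ = 2.4263 × 0.6580
Δλ₂ = 1.5965 pm

Final wavelength:
λ₂ = 62.2993 + 1.5965 = 63.8958 pm

Total shift: Δλ_total = 2.2993 + 1.5965 = 3.8958 pm

(Intermediate values are shown rounded; full precision is carried through to the final answer.)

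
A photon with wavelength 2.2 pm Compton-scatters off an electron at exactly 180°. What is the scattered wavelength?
7.0526 pm

Using the Compton formula: λ' = λ + λ_C(1 − cos θ)

For θ = 180°, cos θ = -1 (exact) = -1.0000, so:
1 − cos 180° = 1 − (-1) = 2.0000

Δλ = λ_C × 2.0000 = 2.4263 × 2.0000 = 4.8526 pm

λ' = 2.2 + 4.8526 = 7.0526 pm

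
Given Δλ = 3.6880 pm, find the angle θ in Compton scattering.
121.33°

From the Compton formula Δλ = λ_C(1 - cos θ), we can solve for θ:

cos θ = 1 - Δλ/λ_C

Given:
- Δλ = 3.6880 pm
- λ_C = h/(m_e·c) ≈ 2.42631024 pm

cos θ = 1 - 3.6880/2.42631024
cos θ = 1 - 1.520003
cos θ = -0.520003

θ = arccos(-0.520003)
θ = 121.33°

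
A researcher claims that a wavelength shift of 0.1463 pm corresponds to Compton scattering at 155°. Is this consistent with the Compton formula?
No, inconsistent

Calculate the expected shift for θ = 155°:

Δλ_expected = λ_C(1 - cos(155°))
Δλ_expected = 2.4263 × (1 - cos(155°))
Δλ_expected = 2.4263 × 1.9063
Δλ_expected = 4.6253 pm

Given shift: 0.1463 pm
Expected shift: 4.6253 pm
Difference: 4.4790 pm

The values do not match. The given shift corresponds to θ ≈ 20.0°, not 155°.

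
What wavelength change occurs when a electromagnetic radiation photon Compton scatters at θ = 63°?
1.3248 pm

Using the Compton scattering formula:
Δλ = λ_C(1 - cos θ)

where λ_C = h/(m_e·c) ≈ 2.4263 pm is the Compton wavelength of an electron.

For θ = 63°:
cos(63°) = 0.4540
1 - cos(63°) = 0.5460

Δλ = 2.4263 × 0.5460
Δλ = 1.3248 pm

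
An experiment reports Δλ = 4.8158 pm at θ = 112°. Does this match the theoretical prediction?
No, inconsistent

Calculate the expected shift for θ = 112°:

Δλ_expected = λ_C(1 - cos(112°))
Δλ_expected = 2.4263 × (1 - cos(112°))
Δλ_expected = 2.4263 × 1.3746
Δλ_expected = 3.3352 pm

Given shift: 4.8158 pm
Expected shift: 3.3352 pm
Difference: 1.4805 pm

The values do not match. The given shift corresponds to θ ≈ 170.0°, not 112°.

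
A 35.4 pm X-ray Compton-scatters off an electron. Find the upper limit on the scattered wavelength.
40.2526 pm (at θ = 180°)

The Compton shift is Δλ = λ_C(1 − cos θ).

Since cos θ ranges from −1 to 1, the factor (1 − cos θ) ranges from 0 to 2; the maximum shift occurs at θ = 180° (backscattering):
Δλ_max = 2λ_C = 2 × 2.4263 pm = 4.8526 pm

Maximum scattered wavelength:
λ'_max = λ₀ + Δλ_max = 35.4 + 4.8526 = 40.2526 pm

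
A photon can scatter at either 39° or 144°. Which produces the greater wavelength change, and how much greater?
144° produces the larger shift by a factor of 8.117

Calculate both shifts using Δλ = λ_C(1 - cos θ):

For θ₁ = 39°:
Δλ₁ = 2.4263 × (1 - cos(39°))
Δλ₁ = 2.4263 × 0.2229
Δλ₁ = 0.5407 pm

For θ₂ = 144°:
Δλ₂ = 2.4263 × (1 - cos(144°))
Δλ₂ = 2.4263 × 1.8090
Δλ₂ = 4.3892 pm

The 144° angle produces the larger shift.
Ratio: 4.3892/0.5407 = 8.117

(Intermediate values are shown rounded; full precision is carried through to the final answer.)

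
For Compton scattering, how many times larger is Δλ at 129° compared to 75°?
129° produces the larger shift by a factor of 2.198

Calculate both shifts using Δλ = λ_C(1 - cos θ):

For θ₁ = 75°:
Δλ₁ = 2.4263 × (1 - cos(75°))
Δλ₁ = 2.4263 × 0.7412
Δλ₁ = 1.7983 pm

For θ₂ = 129°:
Δλ₂ = 2.4263 × (1 - cos(129°))
Δλ₂ = 2.4263 × 1.6293
Δλ₂ = 3.9532 pm

The 129° angle produces the larger shift.
Ratio: 3.9532/1.7983 = 2.198

(Intermediate values are shown rounded; full precision is carried through to the final answer.)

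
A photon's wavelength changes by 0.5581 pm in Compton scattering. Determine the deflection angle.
39.65°

From the Compton formula Δλ = λ_C(1 - cos θ), we can solve for θ:

cos θ = 1 - Δλ/λ_C

Given:
- Δλ = 0.5581 pm
- λ_C = h/(m_e·c) ≈ 2.42631024 pm

cos θ = 1 - 0.5581/2.42631024
cos θ = 1 - 0.230020
cos θ = 0.769980

θ = arccos(0.769980)
θ = 39.65°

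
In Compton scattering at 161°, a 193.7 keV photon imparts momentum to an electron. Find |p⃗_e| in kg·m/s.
1.6103e-22 kg·m/s

The electron is initially at rest, so by conservation of momentum:
p⃗_e = p⃗₀ − p⃗'  (incident photon momentum minus scattered photon momentum)

Photon momentum magnitudes (p = h/λ = E/c):
λ₀ = hc/E₀ = 6.4008 pm → p₀ = h/λ₀ = 1.0352e-22 kg·m/s
Δλ = λ_C(1 − cos 161°) = 4.7204 pm
λ' = 11.1213 pm → p' = h/λ' = 5.9580e-23 kg·m/s

The scattered photon makes angle θ = 161° with the incident direction, so by the law of cosines:
|p⃗_e|² = p₀² + p'² − 2p₀p'cos θ
|p⃗_e|² = (1.0352e-22)² + (5.9580e-23)² − 2·1.0352e-22·5.9580e-23·cos(161°)
|p⃗_e| = 1.6103e-22 kg·m/s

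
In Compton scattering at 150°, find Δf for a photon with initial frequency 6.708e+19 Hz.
3.376e+19 Hz (decrease)

Convert frequency to wavelength (c = 299792458 m/s):
λ₀ = c/f₀ = 299792458/6.708e+19 = 4.4691780e-12 m = 4.4692 pm

Calculate Compton shift:
Δλ = λ_C(1 - cos(150°)) = 4.5276 pm

Final wavelength:
λ' = λ₀ + Δλ = 4.4692 + 4.5276 = 8.9967 pm

Final frequency:
f' = c/λ' = 299792458/8.9967345e-12 = 3.3322364e+19 Hz

Frequency shift (decrease):
Δf = f₀ - f' = 6.708e+19 - 3.3322364e+19 = 3.376e+19 Hz

(Intermediate values are shown rounded; full precision is carried through to the final answer.)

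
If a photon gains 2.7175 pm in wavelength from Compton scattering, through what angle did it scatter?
96.89°

From the Compton formula Δλ = λ_C(1 - cos θ), we can solve for θ:

cos θ = 1 - Δλ/λ_C

Given:
- Δλ = 2.7175 pm
- λ_C = h/(m_e·c) ≈ 2.42631024 pm

cos θ = 1 - 2.7175/2.42631024
cos θ = 1 - 1.120013
cos θ = -0.120013

θ = arccos(-0.120013)
θ = 96.89°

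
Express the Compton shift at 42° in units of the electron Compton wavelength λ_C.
0.2569 λ_C

The Compton shift formula is:
Δλ = λ_C(1 - cos θ)

Dividing both sides by λ_C:
Δλ/λ_C = 1 - cos θ

For θ = 42°:
Δλ/λ_C = 1 - cos(42°)
Δλ/λ_C = 1 - 0.7431
Δλ/λ_C = 0.2569

This means the shift is 0.2569 × λ_C = 0.6232 pm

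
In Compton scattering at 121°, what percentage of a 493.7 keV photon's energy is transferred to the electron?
0.5941 (or 59.41%)

Calculate initial and final photon energies:

Initial: E₀ = 493.7 keV → λ₀ = 2.5113 pm
Compton shift: Δλ = 3.6760 pm
Final wavelength: λ' = 6.1873 pm
Final energy: E' = 200.3857 keV

Fractional energy loss:
(E₀ - E')/E₀ = (493.7000 - 200.3857)/493.7000
= 293.3143/493.7000
= 0.5941
= 59.41%

(Intermediate values are shown rounded; full precision is carried through to the final answer.)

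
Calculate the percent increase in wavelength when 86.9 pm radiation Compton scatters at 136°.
4.8005%

Calculate the Compton shift:
Δλ = λ_C(1 - cos(136°))
Δλ = 2.4263 × (1 - cos(136°))
Δλ = 2.4263 × 1.7193
Δλ = 4.1717 pm

Percentage change:
(Δλ/λ₀) × 100 = (4.1717/86.9) × 100
= 4.8005%

(Intermediate values are shown rounded; full precision is carried through to the final answer.)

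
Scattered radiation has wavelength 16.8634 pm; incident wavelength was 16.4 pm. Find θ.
36.00°

First find the wavelength shift:
Δλ = λ' - λ = 16.8634 - 16.4 = 0.4634 pm

Using Δλ = λ_C(1 - cos θ), with λ_C = h/(m_e·c) ≈ 2.42631024 pm:
cos θ = 1 - Δλ/λ_C
cos θ = 1 - 0.4634/2.42631024
cos θ = 0.809010

θ = arccos(0.809010)
θ = 36.00°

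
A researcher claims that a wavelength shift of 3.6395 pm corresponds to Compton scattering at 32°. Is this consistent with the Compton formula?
No, inconsistent

Calculate the expected shift for θ = 32°:

Δλ_expected = λ_C(1 - cos(32°))
Δλ_expected = 2.4263 × (1 - cos(32°))
Δλ_expected = 2.4263 × 0.1520
Δλ_expected = 0.3687 pm

Given shift: 3.6395 pm
Expected shift: 0.3687 pm
Difference: 3.2708 pm

The values do not match. The given shift corresponds to θ ≈ 120.0°, not 32°.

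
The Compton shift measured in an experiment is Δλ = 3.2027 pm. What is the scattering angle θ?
108.66°

From the Compton formula Δλ = λ_C(1 - cos θ), we can solve for θ:

cos θ = 1 - Δλ/λ_C

Given:
- Δλ = 3.2027 pm
- λ_C = h/(m_e·c) ≈ 2.42631024 pm

cos θ = 1 - 3.2027/2.42631024
cos θ = 1 - 1.319988
cos θ = -0.319988

θ = arccos(-0.319988)
θ = 108.66°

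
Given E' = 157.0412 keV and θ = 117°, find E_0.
283.9000 keV

Convert final energy to wavelength (hc ≈ 1239.842 keV·pm):
λ' = hc/E' = 1239.842 / 157.0412 = 7.8950 pm

Calculate the Compton shift:
Δλ = λ_C(1 - cos(117°))
Δλ = 2.4263 × (1 - cos(117°))
Δλ = 3.5278 pm

Initial wavelength:
λ = λ' - Δλ = 7.8950 - 3.5278 = 4.3672 pm

Initial energy:
E = hc/λ = 1239.842 / 4.3672 = 283.9000 keV

(Intermediate values are shown rounded; full precision is carried through to the final answer.)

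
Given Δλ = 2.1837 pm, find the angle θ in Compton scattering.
84.26°

From the Compton formula Δλ = λ_C(1 - cos θ), we can solve for θ:

cos θ = 1 - Δλ/λ_C

Given:
- Δλ = 2.1837 pm
- λ_C = h/(m_e·c) ≈ 2.42631024 pm

cos θ = 1 - 2.1837/2.42631024
cos θ = 1 - 0.900009
cos θ = 0.099991

θ = arccos(0.099991)
θ = 84.26°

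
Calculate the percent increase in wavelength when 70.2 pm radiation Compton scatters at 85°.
3.1550%

Calculate the Compton shift:
Δλ = λ_C(1 - cos(85°))
Δλ = 2.4263 × (1 - cos(85°))
Δλ = 2.4263 × 0.9128
Δλ = 2.2148 pm

Percentage change:
(Δλ/λ₀) × 100 = (2.2148/70.2) × 100
= 3.1550%

(Intermediate values are shown rounded; full precision is carried through to the final answer.)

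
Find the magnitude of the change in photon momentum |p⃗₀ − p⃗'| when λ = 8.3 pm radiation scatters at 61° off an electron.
7.6266e-23 kg·m/s

Photon momentum magnitude is p = h/λ.

Initial momentum:
p₀ = h/λ = 6.6261e-34/8.3000e-12 = 7.9832e-23 kg·m/s

After scattering:
λ' = λ + Δλ = 8.3 + 1.2500 = 9.5500 pm
p' = h/λ' = 6.6261e-34/9.5500e-12 = 6.9383e-23 kg·m/s

Momentum is a vector; the scattered photon's direction makes angle θ = 61° with the incident direction. The magnitude of the vector change Δp⃗ = p⃗₀ − p⃗' is found from the law of cosines:
|Δp⃗|² = p₀² + p'² − 2p₀p'cos θ
|Δp⃗|² = (7.9832e-23)² + (6.9383e-23)² − 2·7.9832e-23·6.9383e-23·cos(61°)
|Δp⃗| = 7.6266e-23 kg·m/s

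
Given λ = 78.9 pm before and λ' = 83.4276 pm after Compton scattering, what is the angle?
150.00°

First find the wavelength shift:
Δλ = λ' - λ = 83.4276 - 78.9 = 4.5276 pm

Using Δλ = λ_C(1 - cos θ), with λ_C = h/(m_e·c) ≈ 2.42631024 pm:
cos θ = 1 - Δλ/λ_C
cos θ = 1 - 4.5276/2.42631024
cos θ = -0.866043

θ = arccos(-0.866043)
θ = 150.00°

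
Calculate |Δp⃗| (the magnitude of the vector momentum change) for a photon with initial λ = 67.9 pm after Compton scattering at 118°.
1.6314e-23 kg·m/s

Photon momentum magnitude is p = h/λ.

Initial momentum:
p₀ = h/λ = 6.6261e-34/6.7900e-11 = 9.7586e-24 kg·m/s

After scattering:
λ' = λ + Δλ = 67.9 + 3.5654 = 71.4654 pm
p' = h/λ' = 6.6261e-34/7.1465e-11 = 9.2717e-24 kg·m/s

Momentum is a vector; the scattered photon's direction makes angle θ = 118° with the incident direction. The magnitude of the vector change Δp⃗ = p⃗₀ − p⃗' is found from the law of cosines:
|Δp⃗|² = p₀² + p'² − 2p₀p'cos θ
|Δp⃗|² = (9.7586e-24)² + (9.2717e-24)² − 2·9.7586e-24·9.2717e-24·cos(118°)
|Δp⃗| = 1.6314e-23 kg·m/s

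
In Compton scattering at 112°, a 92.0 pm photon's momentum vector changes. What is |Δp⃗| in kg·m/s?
1.1734e-23 kg·m/s

Photon momentum magnitude is p = h/λ.

Initial momentum:
p₀ = h/λ = 6.6261e-34/9.2000e-11 = 7.2023e-24 kg·m/s

After scattering:
λ' = λ + Δλ = 92.0 + 3.3352 = 95.3352 pm
p' = h/λ' = 6.6261e-34/9.5335e-11 = 6.9503e-24 kg·m/s

Momentum is a vector; the scattered photon's direction makes angle θ = 112° with the incident direction. The magnitude of the vector change Δp⃗ = p⃗₀ − p⃗' is found from the law of cosines:
|Δp⃗|² = p₀² + p'² − 2p₀p'cos θ
|Δp⃗|² = (7.2023e-24)² + (6.9503e-24)² − 2·7.2023e-24·6.9503e-24·cos(112°)
|Δp⃗| = 1.1734e-23 kg·m/s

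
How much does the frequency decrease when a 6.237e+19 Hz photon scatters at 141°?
2.949e+19 Hz (decrease)

Convert frequency to wavelength (c = 299792458 m/s):
λ₀ = c/f₀ = 299792458/6.237e+19 = 4.8066772e-12 m = 4.8067 pm

Calculate Compton shift:
Δλ = λ_C(1 - cos(141°)) = 4.3119 pm

Final wavelength:
λ' = λ₀ + Δλ = 4.8067 + 4.3119 = 9.1186 pm

Final frequency:
f' = c/λ' = 299792458/9.1185847e-12 = 3.2877082e+19 Hz

Frequency shift (decrease):
Δf = f₀ - f' = 6.237e+19 - 3.2877082e+19 = 2.949e+19 Hz

(Intermediate values are shown rounded; full precision is carried through to the final answer.)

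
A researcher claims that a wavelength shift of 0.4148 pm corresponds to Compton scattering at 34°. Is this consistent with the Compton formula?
Yes, consistent

Calculate the expected shift for θ = 34°:

Δλ_expected = λ_C(1 - cos(34°))
Δλ_expected = 2.4263 × (1 - cos(34°))
Δλ_expected = 2.4263 × 0.1710
Δλ_expected = 0.4148 pm

Given shift: 0.4148 pm
Expected shift: 0.4148 pm
Difference: 0.0000 pm

The values match. This is consistent with Compton scattering at the stated angle.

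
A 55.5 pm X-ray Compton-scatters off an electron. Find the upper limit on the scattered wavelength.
60.3526 pm (at θ = 180°)

The Compton shift is Δλ = λ_C(1 − cos θ).

Since cos θ ranges from −1 to 1, the factor (1 − cos θ) ranges from 0 to 2; the maximum shift occurs at θ = 180° (backscattering):
Δλ_max = 2λ_C = 2 × 2.4263 pm = 4.8526 pm

Maximum scattered wavelength:
λ'_max = λ₀ + Δλ_max = 55.5 + 4.8526 = 60.3526 pm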